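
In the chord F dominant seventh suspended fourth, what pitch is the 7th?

F dominant seventh suspended fourth is built on F; its 7th is a minor 7th above the root.
A seventh above F uses the letter E, and the minor 7th above F is E-flat.

E-flat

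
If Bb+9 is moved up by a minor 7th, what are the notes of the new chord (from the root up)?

Transposed root: Bb → Ab (minor 7th up). So we spell Ab dominant ninth sharp five:
root → Ab
3rd (major 3rd) → C
5th (augmented 5th) → E
7th (minor 7th) → Gb
9th (major 9th) → Bb

Ab  C  E  Gb  Bb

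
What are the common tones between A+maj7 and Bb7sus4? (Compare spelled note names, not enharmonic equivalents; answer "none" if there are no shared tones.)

none

A+maj7 = A, C#, E#, G#.
Bb7sus4 = Bb, Eb, F, Ab.
Shared: none.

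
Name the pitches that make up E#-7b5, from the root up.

E# G# B D#

E#-7b5: half-diminished seventh on E#.
Root: E#
Minor 3rd (3rd): G#
Diminished 5th (5th): B
Minor 7th (7th): D#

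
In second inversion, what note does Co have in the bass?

Gb

Co = C–Eb–Gb. Second inversion → fifth in the bass = Gb.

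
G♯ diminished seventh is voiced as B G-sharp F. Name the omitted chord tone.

D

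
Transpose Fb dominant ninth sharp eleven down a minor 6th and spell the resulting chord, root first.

Ab – C – Eb – Gb – Bb – D

Transposed root: Fb → Ab (minor 6th down). So we spell Ab dominant ninth sharp eleven:
root → Ab
3rd (major 3rd) → C
5th (perfect 5th) → Eb
7th (minor 7th) → Gb
9th (major 9th) → Bb
11th (augmented 11th) → D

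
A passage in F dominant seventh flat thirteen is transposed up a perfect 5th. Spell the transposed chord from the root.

C E G B-flat A-flat

A perfect 5th up from F is C, so the new chord is C dominant seventh flat thirteen.
C — root
E — major 3rd
G — perfect 5th
B-flat — minor 7th
A-flat — minor 13th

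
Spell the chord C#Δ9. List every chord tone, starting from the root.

C#, E#, G#, B#, D#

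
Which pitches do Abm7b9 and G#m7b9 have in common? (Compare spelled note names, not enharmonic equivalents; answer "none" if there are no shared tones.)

none

Abm7b9: Ab Cb Eb Gb Bbb
G#m7b9: G# B D# F# A
Common to both → none.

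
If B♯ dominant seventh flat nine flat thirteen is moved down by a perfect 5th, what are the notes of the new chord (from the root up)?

Transposed root: B♯ → E♯ (perfect 5th down). So we spell E♯ dominant seventh flat nine flat thirteen:
- root: E♯
- major 3rd: G𝄪
- perfect 5th: B♯
- minor 7th: D♯
- minor 9th: F♯
- minor 13th: C♯

E♯ – G𝄪 – B♯ – D♯ – F♯ – C♯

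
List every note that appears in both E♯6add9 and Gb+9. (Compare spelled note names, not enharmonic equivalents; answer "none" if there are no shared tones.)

none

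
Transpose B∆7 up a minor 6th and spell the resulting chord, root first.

G, B, D, F#

Transposed root: B → G (minor 6th up). So we spell G major seventh:
root → G
3rd (major 3rd) → B
5th (perfect 5th) → D
7th (major 7th) → F#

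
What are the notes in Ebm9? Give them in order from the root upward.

Root Eb, quality minor ninth:
root → Eb
3rd (minor 3rd) → Gb
5th (perfect 5th) → Bb
7th (minor 7th) → Db
9th (major 9th) → F

Eb – Gb – Bb – Db – F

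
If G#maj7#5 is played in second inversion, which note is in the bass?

G#maj7#5 in root position is G#–B#–D##–F##.
Second inversion places the fifth in the bass, which is D##.

D##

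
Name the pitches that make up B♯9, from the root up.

B♯9 is a dominant ninth built on B#.
- root: B#
- major 3rd: D##
- perfect 5th: F##
- minor 7th: A#
- major 9th: C##

B# – D## – F## – A# – C##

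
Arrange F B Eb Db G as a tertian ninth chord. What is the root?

Stacking in thirds gives Eb – G – B – Db – F, so Eb is the root — Eb dominant ninth sharp five.

Eb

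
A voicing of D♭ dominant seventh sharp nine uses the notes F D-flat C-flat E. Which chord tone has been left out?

D♭ dominant seventh sharp nine = D-flat, F, A-flat, C-flat, E. The voicing lacks the 5th (perfect 5th), A-flat.

A-flat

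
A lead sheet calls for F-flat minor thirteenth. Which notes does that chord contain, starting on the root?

F-flat – A-double-flat – C-flat – E-double-flat – G-flat – B-double-flat – D-flat

F-flat minor thirteenth is a minor thirteenth built on F-flat.
F-flat — root
A-double-flat — minor 3rd
C-flat — perfect 5th
E-double-flat — minor 7th
G-flat — major 9th
B-double-flat — perfect 11th
D-flat — major 13th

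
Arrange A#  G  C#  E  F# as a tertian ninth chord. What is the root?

Stacking in thirds gives F# – A# – C# – E – G, so F# is the root — F# dominant seventh flat nine.

F#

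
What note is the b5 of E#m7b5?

B

E#m7b5 is built on E#; its 5th is a diminished 5th above the root.
A fifth above E uses the letter B, and the diminished 5th above E# is B.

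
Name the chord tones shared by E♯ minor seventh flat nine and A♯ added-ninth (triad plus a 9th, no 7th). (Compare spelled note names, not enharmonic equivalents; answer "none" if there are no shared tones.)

E-sharp B-sharp

E♯ minor seventh flat nine = E-sharp, G-sharp, B-sharp, D-sharp, F-sharp.
A♯ added-ninth = A-sharp, C-double-sharp, E-sharp, B-sharp.
Shared: E-sharp, B-sharp.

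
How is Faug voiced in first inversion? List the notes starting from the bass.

A C♯ F

In root position, Faug is F–A–C♯.
First inversion puts the third (A) in the bass.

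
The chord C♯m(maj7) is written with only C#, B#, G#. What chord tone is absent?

The full C♯m(maj7) chord is C#, E, G#, B#.
Comparing with the voicing, the minor 3rd (3rd) — E — is absent.

E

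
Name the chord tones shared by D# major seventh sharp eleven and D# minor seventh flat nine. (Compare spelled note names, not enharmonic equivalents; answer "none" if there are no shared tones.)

D-sharp, A-sharp

D# major seventh sharp eleven = D-sharp, F-double-sharp, A-sharp, C-double-sharp, G-double-sharp.
D# minor seventh flat nine = D-sharp, F-sharp, A-sharp, C-sharp, E.
Shared: D-sharp, A-sharp.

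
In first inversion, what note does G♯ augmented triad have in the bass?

G♯ augmented triad in root position is G#–B#–D##.
First inversion places the third in the bass, which is B#.

B#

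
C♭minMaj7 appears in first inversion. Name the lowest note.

E𝄫

C♭minMaj7 = C♭–E𝄫–G♭–B♭. First inversion → third in the bass = E𝄫.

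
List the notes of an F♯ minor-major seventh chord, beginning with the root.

F♯ minor-major seventh: minor-major seventh on F-sharp.
F-sharp — root
A — minor 3rd
C-sharp — perfect 5th
E-sharp — major 7th

F-sharp, A, C-sharp, E-sharp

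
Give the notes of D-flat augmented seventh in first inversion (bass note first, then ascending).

In root position, D-flat augmented seventh is Db–F–A–Cb.
First inversion puts the third (F) in the bass.

F, A, Cb, Db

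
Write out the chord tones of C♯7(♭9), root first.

C♯7(♭9): dominant seventh flat nine on C#.
Root: C#
Major 3rd (3rd): E#
Perfect 5th (5th): G#
Minor 7th (7th): B
Minor 9th (9th): D

C#, E#, G#, B, D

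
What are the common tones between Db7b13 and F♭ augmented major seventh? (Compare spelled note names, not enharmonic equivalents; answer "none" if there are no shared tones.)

Db7b13 = Db, F, Ab, Cb, Bbb.
F♭ augmented major seventh = Fb, Ab, C, Eb.
Shared: Ab.

Ab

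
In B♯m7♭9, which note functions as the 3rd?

D#

Root of B♯m7♭9 = B#. The 3rd is a minor 3rd: B# up a minor 3rd → D#.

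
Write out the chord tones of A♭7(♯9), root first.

Ab C Eb Gb B

Root Ab, quality dominant seventh sharp nine:
- root: Ab
- major 3rd: C
- perfect 5th: Eb
- minor 7th: Gb
- augmented 9th: B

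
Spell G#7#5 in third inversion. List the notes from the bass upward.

F# – G# – B# – D##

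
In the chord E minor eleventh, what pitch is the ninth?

Root of E minor eleventh = E. The 9th is a major 9th: E up a major 9th → F-sharp.

F-sharp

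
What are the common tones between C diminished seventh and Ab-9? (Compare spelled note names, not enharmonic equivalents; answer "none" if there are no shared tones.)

C diminished seventh = C, Eb, Gb, Bbb.
Ab-9 = Ab, Cb, Eb, Gb, Bb.
Shared: Eb, Gb.

Eb, Gb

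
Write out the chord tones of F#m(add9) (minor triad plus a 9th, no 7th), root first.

F#, A, C#, G#

Root F#, quality minor added-ninth:
root → F#
3rd (minor 3rd) → A
5th (perfect 5th) → C#
9th (major 9th) → G#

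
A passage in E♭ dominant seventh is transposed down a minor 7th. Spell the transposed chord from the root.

F – A – C – E-flat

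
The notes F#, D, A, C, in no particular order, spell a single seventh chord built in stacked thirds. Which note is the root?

D

Stacking in thirds gives D – F# – A – C, so D is the root — D dominant seventh.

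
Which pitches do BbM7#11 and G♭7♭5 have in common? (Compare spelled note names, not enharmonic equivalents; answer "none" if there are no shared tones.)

Bb

BbM7#11 = Bb, D, F, A, E.
G♭7♭5 = Gb, Bb, Dbb, Fb.
Shared: Bb.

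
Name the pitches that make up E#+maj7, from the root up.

E#+maj7: augmented major seventh on E#.
Root: E#
Major 3rd (3rd): G##
Augmented 5th (5th): B##
Major 7th (7th): D##

E# G## B## D##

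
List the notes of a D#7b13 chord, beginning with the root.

D#  F##  A#  C#  B

Root D#, quality dominant seventh flat thirteen:
D# — root
F## — major 3rd
A# — perfect 5th
C# — minor 7th
B — minor 13th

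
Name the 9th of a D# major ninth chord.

E♯

D# major ninth is built on D♯; its 9th is a major 9th above the root.
A second above D uses the letter E, and the major 9th above D♯ is E♯.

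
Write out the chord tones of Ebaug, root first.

Root Eb, quality augmented triad:
Eb — root
G — major 3rd
B — augmented 5th

Eb, G, B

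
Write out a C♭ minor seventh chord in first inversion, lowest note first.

Ebb Gb Bbb Cb

C♭ minor seventh = Cb–Ebb–Gb–Bbb; first inversion → third (Ebb) lowest.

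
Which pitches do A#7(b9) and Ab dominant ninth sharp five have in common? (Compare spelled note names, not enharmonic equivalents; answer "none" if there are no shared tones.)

none

A#7(b9): A# C## E# G# B
Ab dominant ninth sharp five: Ab C E Gb Bb
Common to both → none.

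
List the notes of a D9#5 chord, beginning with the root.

D, F♯, A♯, C, E

D9#5 is a dominant ninth sharp five built on D.
D — root
F♯ — major 3rd
A♯ — augmented 5th
C — minor 7th
E — major 9th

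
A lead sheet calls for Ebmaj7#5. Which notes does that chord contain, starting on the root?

Root Eb, quality augmented major seventh:
Root: Eb
Major 3rd (3rd): G
Augmented 5th (5th): B
Major 7th (7th): D

Eb G B D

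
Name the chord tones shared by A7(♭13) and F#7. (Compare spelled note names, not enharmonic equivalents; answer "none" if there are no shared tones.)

C#, E

A7(♭13): A C# E G F
F#7: F# A# C# E
Common to both → C#, E.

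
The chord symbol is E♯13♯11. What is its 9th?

F##

Root of E♯13♯11 = E#. The 9th is a major 9th: E# up a major 9th → F##.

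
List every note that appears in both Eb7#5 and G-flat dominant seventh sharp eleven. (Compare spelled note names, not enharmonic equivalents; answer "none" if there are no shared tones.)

Eb7#5 = Eb, G, B, Db.
G-flat dominant seventh sharp eleven = Gb, Bb, Db, Fb, C.
Shared: Db.

Db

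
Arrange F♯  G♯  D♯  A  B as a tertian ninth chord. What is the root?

G♯

Arranged so that each adjacent pair is a third by letter name: G♯ – B – D♯ – F♯ – A.
The bottom of that stack, G♯, is the root (this is G♯ minor seventh flat nine).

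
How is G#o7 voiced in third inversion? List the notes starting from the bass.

G#o7 = G#–B–D–F; third inversion → seventh (F) lowest.

F – G# – B – D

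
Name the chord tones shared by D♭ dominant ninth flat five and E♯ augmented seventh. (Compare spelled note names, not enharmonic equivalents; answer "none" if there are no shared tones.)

none

D♭ dominant ninth flat five: D-flat F A-double-flat C-flat E-flat
E♯ augmented seventh: E-sharp G-double-sharp B-double-sharp D-sharp
Common to both → none.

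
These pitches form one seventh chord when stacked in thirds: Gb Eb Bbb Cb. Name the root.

Stacking in thirds gives Cb – Eb – Gb – Bbb, so Cb is the root — Cb dominant seventh.

Cb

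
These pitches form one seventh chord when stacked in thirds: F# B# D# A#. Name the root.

Arranged so that each adjacent pair is a third by letter name: B# – D# – F# – A#.
The bottom of that stack, B#, is the root (this is B# half-diminished seventh).

B#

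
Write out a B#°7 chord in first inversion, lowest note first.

D# – F# – A – B#

B#°7 = B#–D#–F#–A; first inversion → third (D#) lowest.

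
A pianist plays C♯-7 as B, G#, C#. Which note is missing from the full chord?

E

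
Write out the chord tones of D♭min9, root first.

Db Fb Ab Cb Eb

D♭min9: minor ninth on Db.
root → Db
3rd (minor 3rd) → Fb
5th (perfect 5th) → Ab
7th (minor 7th) → Cb
9th (major 9th) → Eb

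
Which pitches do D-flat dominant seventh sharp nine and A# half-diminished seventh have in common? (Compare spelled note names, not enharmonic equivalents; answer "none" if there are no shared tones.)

D-flat dominant seventh sharp nine: D-flat F A-flat C-flat E
A# half-diminished seventh: A-sharp C-sharp E G-sharp
Common to both → E.

E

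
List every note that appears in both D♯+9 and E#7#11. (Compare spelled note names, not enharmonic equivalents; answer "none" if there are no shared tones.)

D♯+9: D# F## A## C# E#
E#7#11: E# G## B# D# A##
Common to both → D#, A##, E#.

D#, A##, E#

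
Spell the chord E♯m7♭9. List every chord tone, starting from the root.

E♯m7♭9 is a minor seventh flat nine built on E#.
Root: E#
Minor 3rd (3rd): G#
Perfect 5th (5th): B#
Minor 7th (7th): D#
Minor 9th (9th): F#

E# G# B# D# F#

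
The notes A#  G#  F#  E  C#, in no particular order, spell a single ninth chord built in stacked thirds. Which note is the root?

Stacking in thirds gives F# – A# – C# – E – G#, so F# is the root — F# dominant ninth.

F#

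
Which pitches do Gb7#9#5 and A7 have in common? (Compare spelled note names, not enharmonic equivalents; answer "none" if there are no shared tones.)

Gb7#9#5 = Gb, Bb, D, Fb, A.
A7 = A, C#, E, G.
Shared: A.

A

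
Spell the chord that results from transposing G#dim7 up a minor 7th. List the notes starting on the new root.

F# – A – C – Eb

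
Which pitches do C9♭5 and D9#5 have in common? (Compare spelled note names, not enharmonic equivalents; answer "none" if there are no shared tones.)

C E D

C9♭5: C E G♭ B♭ D
D9#5: D F♯ A♯ C E
Common to both → C, E, D.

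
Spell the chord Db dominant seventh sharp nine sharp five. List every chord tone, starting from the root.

D-flat, F, A, C-flat, E

Db dominant seventh sharp nine sharp five is a dominant seventh sharp nine sharp five built on D-flat.
root → D-flat
3rd (major 3rd) → F
5th (augmented 5th) → A
7th (minor 7th) → C-flat
9th (augmented 9th) → E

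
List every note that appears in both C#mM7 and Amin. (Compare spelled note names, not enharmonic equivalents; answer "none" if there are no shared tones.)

C#mM7: C# E G# B#
Amin: A C E
Common to both → E.

E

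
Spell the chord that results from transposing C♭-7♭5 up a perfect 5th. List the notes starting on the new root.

Transposed root: Cb → Gb (perfect 5th up). So we spell Gb half-diminished seventh:
Gb — root
Bbb — minor 3rd
Dbb — diminished 5th
Fb — minor 7th

Gb – Bbb – Dbb – Fb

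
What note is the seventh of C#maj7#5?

B♯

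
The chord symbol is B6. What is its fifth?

F#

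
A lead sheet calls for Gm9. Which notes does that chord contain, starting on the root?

G, Bb, D, F, A

Gm9: minor ninth on G.
Root: G
Minor 3rd (3rd): Bb
Perfect 5th (5th): D
Minor 7th (7th): F
Major 9th (9th): A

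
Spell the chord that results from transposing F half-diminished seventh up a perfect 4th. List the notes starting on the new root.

B♭, D♭, F♭, A♭

F up a perfect 4th → B♭. New chord: B♭ half-diminished seventh.
- root: B♭
- minor 3rd: D♭
- diminished 5th: F♭
- minor 7th: A♭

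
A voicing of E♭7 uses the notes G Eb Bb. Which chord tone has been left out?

The full E♭7 chord is Eb, G, Bb, Db.
Comparing with the voicing, the minor 7th (7th) — Db — is absent.

Db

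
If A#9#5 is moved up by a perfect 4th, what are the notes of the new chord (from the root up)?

D# – F## – A## – C# – E#

A# up a perfect 4th → D#. New chord: D# dominant ninth sharp five.
Root: D#
Major 3rd (3rd): F##
Augmented 5th (5th): A##
Minor 7th (7th): C#
Major 9th (9th): E#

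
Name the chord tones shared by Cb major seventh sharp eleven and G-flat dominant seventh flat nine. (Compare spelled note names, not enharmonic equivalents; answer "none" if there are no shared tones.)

G-flat, B-flat

Cb major seventh sharp eleven = C-flat, E-flat, G-flat, B-flat, F.
G-flat dominant seventh flat nine = G-flat, B-flat, D-flat, F-flat, A-double-flat.
Shared: G-flat, B-flat.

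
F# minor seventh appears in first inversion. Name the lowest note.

A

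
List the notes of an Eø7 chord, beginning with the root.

E, G, B♭, D

Root E, quality half-diminished seventh:
Root: E
Minor 3rd (3rd): G
Diminished 5th (5th): B♭
Minor 7th (7th): D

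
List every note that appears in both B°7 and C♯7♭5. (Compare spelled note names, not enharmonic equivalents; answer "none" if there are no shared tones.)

B°7 = B, D, F, Ab.
C♯7♭5 = C#, E#, G, B.
Shared: B.

B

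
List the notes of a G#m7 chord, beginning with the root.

G# B D# F#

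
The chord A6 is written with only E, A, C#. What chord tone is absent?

The full A6 chord is A, C#, E, F#.
Comparing with the voicing, the major 6th (6th) — F# — is absent.

F#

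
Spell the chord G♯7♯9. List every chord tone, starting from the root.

G♯, B♯, D♯, F♯, A𝄪

G♯7♯9: dominant seventh sharp nine on G♯.
Root: G♯
Major 3rd (3rd): B♯
Perfect 5th (5th): D♯
Minor 7th (7th): F♯
Augmented 9th (9th): A𝄪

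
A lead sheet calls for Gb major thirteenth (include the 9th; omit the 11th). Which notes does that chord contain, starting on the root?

G-flat – B-flat – D-flat – F – A-flat – E-flat

Gb major thirteenth is a major thirteenth built on G-flat.
Root: G-flat
Major 3rd (3rd): B-flat
Perfect 5th (5th): D-flat
Major 7th (7th): F
Major 9th (9th): A-flat
Major 13th (13th): E-flat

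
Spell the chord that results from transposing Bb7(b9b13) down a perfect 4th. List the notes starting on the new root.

Bb down a perfect 4th → F. New chord: F dominant seventh flat nine flat thirteen.
Root: F
Major 3rd (3rd): A
Perfect 5th (5th): C
Minor 7th (7th): Eb
Minor 9th (9th): Gb
Minor 13th (13th): Db

F A C Eb Gb Db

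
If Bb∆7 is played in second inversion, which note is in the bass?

F

Bb∆7 = Bb–D–F–A. Second inversion → fifth in the bass = F.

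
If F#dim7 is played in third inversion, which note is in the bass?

F#dim7 in root position is F#–A–C–Eb.
Third inversion places the seventh in the bass, which is Eb.

Eb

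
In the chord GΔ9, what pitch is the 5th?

Root of GΔ9 = G. The 5th is a perfect 5th: G up a perfect 5th → D.

D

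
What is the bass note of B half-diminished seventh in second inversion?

F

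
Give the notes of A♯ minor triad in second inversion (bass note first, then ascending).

E-sharp  A-sharp  C-sharp

A♯ minor triad = A-sharp–C-sharp–E-sharp; second inversion → fifth (E-sharp) lowest.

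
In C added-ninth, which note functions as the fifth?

G

Root of C added-ninth = C. The 5th is a perfect 5th: C up a perfect 5th → G.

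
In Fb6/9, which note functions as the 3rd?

A♭

Root of Fb6/9 = F♭. The 3rd is a major 3rd: F♭ up a major 3rd → A♭.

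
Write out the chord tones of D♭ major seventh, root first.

D♭ major seventh is a major seventh built on D-flat.
Root: D-flat
Major 3rd (3rd): F
Perfect 5th (5th): A-flat
Major 7th (7th): C

D-flat F A-flat C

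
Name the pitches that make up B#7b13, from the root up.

B#7b13 is a dominant seventh flat thirteen built on B#.
Root: B#
Major 3rd (3rd): D##
Perfect 5th (5th): F##
Minor 7th (7th): A#
Minor 13th (13th): G#

B# – D## – F## – A# – G#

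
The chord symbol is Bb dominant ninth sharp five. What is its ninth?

Bb dominant ninth sharp five is built on B-flat; its 9th is a major 9th above the root.
A second above B uses the letter C, and the major 9th above B-flat is C.

C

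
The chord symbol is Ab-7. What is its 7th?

Root of Ab-7 = Ab. The 7th is a minor 7th: Ab up a minor 7th → Gb.

Gb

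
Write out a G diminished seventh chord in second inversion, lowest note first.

D-flat, F-flat, G, B-flat

G diminished seventh = G–B-flat–D-flat–F-flat; second inversion → fifth (D-flat) lowest.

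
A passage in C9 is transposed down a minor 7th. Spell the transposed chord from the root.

D, F#, A, C, E

C down a minor 7th → D. New chord: D dominant ninth.
Root: D
Major 3rd (3rd): F#
Perfect 5th (5th): A
Minor 7th (7th): C
Major 9th (9th): E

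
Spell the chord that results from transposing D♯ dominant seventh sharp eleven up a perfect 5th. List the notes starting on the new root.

A# C## E# G# D##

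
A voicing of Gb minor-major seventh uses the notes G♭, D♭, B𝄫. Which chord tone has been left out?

F

The full Gb minor-major seventh chord is G♭, B𝄫, D♭, F.
Comparing with the voicing, the major 7th (7th) — F — is absent.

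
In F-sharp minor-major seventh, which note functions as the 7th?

E-sharp

F-sharp minor-major seventh is built on F-sharp; its 7th is a major 7th above the root.
A seventh above F uses the letter E, and the major 7th above F-sharp is E-sharp.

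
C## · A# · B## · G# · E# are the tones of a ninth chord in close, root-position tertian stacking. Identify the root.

Arranged so that each adjacent pair is a third by letter name: A# – C## – E# – G# – B##.
The bottom of that stack, A#, is the root (this is A# dominant seventh sharp nine).

A#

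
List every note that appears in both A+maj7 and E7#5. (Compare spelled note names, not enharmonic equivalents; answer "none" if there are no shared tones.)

A+maj7 = A, C♯, E♯, G♯.
E7#5 = E, G♯, B♯, D.
Shared: G♯.

G♯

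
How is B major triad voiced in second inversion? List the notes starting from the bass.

In root position, B major triad is B–D-sharp–F-sharp.
Second inversion puts the fifth (F-sharp) in the bass.

F-sharp – B – D-sharp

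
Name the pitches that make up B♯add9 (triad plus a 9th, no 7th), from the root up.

B♯, D𝄪, F𝄪, C𝄪

Root B♯, quality added-ninth:
- root: B♯
- major 3rd: D𝄪
- perfect 5th: F𝄪
- major 9th: C𝄪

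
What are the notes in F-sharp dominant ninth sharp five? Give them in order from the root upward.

F-sharp, A-sharp, C-double-sharp, E, G-sharp

Root F-sharp, quality dominant ninth sharp five:
F-sharp — root
A-sharp — major 3rd
C-double-sharp — augmented 5th
E — minor 7th
G-sharp — major 9th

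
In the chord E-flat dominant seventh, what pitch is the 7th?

E-flat dominant seventh is built on E-flat; its 7th is a minor 7th above the root.
A seventh above E uses the letter D, and the minor 7th above E-flat is D-flat.

D-flat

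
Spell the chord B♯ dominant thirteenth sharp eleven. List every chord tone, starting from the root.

B♯ dominant thirteenth sharp eleven: dominant thirteenth sharp eleven on B#.
- root: B#
- major 3rd: D##
- perfect 5th: F##
- minor 7th: A#
- major 9th: C##
- augmented 11th: E##
- major 13th: G##

B#  D##  F##  A#  C##  E##  G##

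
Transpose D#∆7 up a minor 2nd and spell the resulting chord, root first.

E, G#, B, D#

A minor 2nd up from D# is E, so the new chord is E major seventh.
E — root
G# — major 3rd
B — perfect 5th
D# — major 7th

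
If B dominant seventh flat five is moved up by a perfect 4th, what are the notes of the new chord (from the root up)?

B up a perfect 4th → E. New chord: E dominant seventh flat five.
root → E
3rd (major 3rd) → G-sharp
5th (diminished 5th) → B-flat
7th (minor 7th) → D

E, G-sharp, B-flat, D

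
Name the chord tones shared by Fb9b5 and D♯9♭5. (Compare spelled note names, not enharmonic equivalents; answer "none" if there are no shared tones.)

none

Fb9b5: Fb Ab Cbb Ebb Gb
D♯9♭5: D# F## A C# E#
Common to both → none.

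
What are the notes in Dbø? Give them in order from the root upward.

Dbø: half-diminished seventh on Db.
Root: Db
Minor 3rd (3rd): Fb
Diminished 5th (5th): Abb
Minor 7th (7th): Cb

Db – Fb – Abb – Cb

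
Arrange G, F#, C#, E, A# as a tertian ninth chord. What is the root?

Arranged so that each adjacent pair is a third by letter name: F# – A# – C# – E – G.
The bottom of that stack, F#, is the root (this is F# dominant seventh flat nine).

F#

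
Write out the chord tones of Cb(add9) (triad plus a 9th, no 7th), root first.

Cb(add9) is an added-ninth built on Cb.
root → Cb
3rd (major 3rd) → Eb
5th (perfect 5th) → Gb
9th (major 9th) → Db

Cb – Eb – Gb – Db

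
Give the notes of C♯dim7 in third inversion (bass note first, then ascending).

Bb, C#, E, G

In root position, C♯dim7 is C#–E–G–Bb.
Third inversion puts the seventh (Bb) in the bass.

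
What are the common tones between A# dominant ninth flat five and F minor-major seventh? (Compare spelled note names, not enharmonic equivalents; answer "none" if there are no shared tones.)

E

A# dominant ninth flat five: A-sharp C-double-sharp E G-sharp B-sharp
F minor-major seventh: F A-flat C E
Common to both → E.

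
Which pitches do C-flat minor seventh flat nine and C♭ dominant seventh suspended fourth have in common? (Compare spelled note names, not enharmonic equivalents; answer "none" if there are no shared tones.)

C-flat, G-flat, B-double-flat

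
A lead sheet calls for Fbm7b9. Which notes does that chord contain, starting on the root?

Fb, Abb, Cb, Ebb, Gbb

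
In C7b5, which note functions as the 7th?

Bb

C7b5 is built on C; its 7th is a minor 7th above the root.
A seventh above C uses the letter B, and the minor 7th above C is Bb.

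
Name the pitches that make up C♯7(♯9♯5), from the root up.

C♯ E♯ G𝄪 B D𝄪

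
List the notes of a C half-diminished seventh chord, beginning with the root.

C  E-flat  G-flat  B-flat

Root C, quality half-diminished seventh:
Root: C
Minor 3rd (3rd): E-flat
Diminished 5th (5th): G-flat
Minor 7th (7th): B-flat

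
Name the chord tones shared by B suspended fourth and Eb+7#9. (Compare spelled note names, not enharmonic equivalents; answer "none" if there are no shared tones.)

B suspended fourth: B E F♯
Eb+7#9: E♭ G B D♭ F♯
Common to both → B, F♯.

B  F♯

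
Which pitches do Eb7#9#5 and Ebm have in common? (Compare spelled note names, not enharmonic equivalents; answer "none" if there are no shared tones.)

Eb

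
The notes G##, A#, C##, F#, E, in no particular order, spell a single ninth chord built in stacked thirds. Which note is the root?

F#

Stacking in thirds gives F# – A# – C## – E – G##, so F# is the root — F# dominant seventh sharp nine sharp five.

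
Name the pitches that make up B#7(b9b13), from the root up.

B#  D##  F##  A#  C#  G#

Root B#, quality dominant seventh flat nine flat thirteen:
B# — root
D## — major 3rd
F## — perfect 5th
A# — minor 7th
C# — minor 9th
G# — minor 13th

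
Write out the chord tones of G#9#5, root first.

G#, B#, D##, F#, A#

G#9#5 is a dominant ninth sharp five built on G#.
Root: G#
Major 3rd (3rd): B#
Augmented 5th (5th): D##
Minor 7th (7th): F#
Major 9th (9th): A#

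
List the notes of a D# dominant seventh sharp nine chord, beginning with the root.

D#, F##, A#, C#, E##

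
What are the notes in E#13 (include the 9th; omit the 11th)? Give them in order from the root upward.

E#13 is a dominant thirteenth built on E#.
E# — root
G## — major 3rd
B# — perfect 5th
D# — minor 7th
F## — major 9th
C## — major 13th

E#  G##  B#  D#  F##  C##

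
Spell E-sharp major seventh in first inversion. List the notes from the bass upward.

In root position, E-sharp major seventh is E#–G##–B#–D##.
First inversion puts the third (G##) in the bass.

G##  B#  D##  E#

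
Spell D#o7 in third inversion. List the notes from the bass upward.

D#o7 = D#–F#–A–C; third inversion → seventh (C) lowest.

C  D#  F#  A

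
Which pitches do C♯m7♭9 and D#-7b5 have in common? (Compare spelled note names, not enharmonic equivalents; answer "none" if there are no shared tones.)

C♯m7♭9 = C#, E, G#, B, D.
D#-7b5 = D#, F#, A, C#.
Shared: C#.

C#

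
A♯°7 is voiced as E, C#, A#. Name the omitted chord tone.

The full A♯°7 chord is A#, C#, E, G.
Comparing with the voicing, the diminished 7th (7th) — G — is absent.

G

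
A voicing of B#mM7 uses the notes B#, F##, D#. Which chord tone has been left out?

The full B#mM7 chord is B#, D#, F##, A##.
Comparing with the voicing, the major 7th (7th) — A## — is absent.

A##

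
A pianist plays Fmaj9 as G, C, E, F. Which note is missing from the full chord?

Fmaj9 = F, A, C, E, G. The voicing lacks the 3rd (major 3rd), A.

A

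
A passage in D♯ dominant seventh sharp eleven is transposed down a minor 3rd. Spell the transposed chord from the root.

B#  D##  F##  A#  E##

D# down a minor 3rd → B#. New chord: B# dominant seventh sharp eleven.
Root: B#
Major 3rd (3rd): D##
Perfect 5th (5th): F##
Minor 7th (7th): A#
Augmented 11th (11th): E##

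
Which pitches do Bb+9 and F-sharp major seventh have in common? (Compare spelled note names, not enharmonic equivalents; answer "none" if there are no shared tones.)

F#

Bb+9: Bb D F# Ab C
F-sharp major seventh: F# A# C# E#
Common to both → F#.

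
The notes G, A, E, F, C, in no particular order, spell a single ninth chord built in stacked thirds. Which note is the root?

Stacking in thirds gives F – A – C – E – G, so F is the root — F major ninth.

F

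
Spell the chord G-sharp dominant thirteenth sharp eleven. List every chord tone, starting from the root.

G-sharp B-sharp D-sharp F-sharp A-sharp C-double-sharp E-sharp

G-sharp dominant thirteenth sharp eleven is a dominant thirteenth sharp eleven built on G-sharp.
- root: G-sharp
- major 3rd: B-sharp
- perfect 5th: D-sharp
- minor 7th: F-sharp
- major 9th: A-sharp
- augmented 11th: C-double-sharp
- major 13th: E-sharp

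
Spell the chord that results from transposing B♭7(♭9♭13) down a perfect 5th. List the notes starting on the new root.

Eb, G, Bb, Db, Fb, Cb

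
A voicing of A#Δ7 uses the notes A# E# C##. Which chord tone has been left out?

G##

The full A#Δ7 chord is A#, C##, E#, G##.
Comparing with the voicing, the major 7th (7th) — G## — is absent.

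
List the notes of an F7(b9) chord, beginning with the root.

F, A, C, Eb, Gb

Root F, quality dominant seventh flat nine:
Root: F
Major 3rd (3rd): A
Perfect 5th (5th): C
Minor 7th (7th): Eb
Minor 9th (9th): Gb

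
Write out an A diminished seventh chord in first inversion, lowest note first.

C E♭ G♭ A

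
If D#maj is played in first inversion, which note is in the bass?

D#maj = D♯–F𝄪–A♯. First inversion → third in the bass = F𝄪.

F𝄪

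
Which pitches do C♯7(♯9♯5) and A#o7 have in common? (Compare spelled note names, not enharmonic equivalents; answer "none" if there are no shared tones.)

C♯7(♯9♯5): C♯ E♯ G𝄪 B D𝄪
A#o7: A♯ C♯ E G
Common to both → C♯.

C♯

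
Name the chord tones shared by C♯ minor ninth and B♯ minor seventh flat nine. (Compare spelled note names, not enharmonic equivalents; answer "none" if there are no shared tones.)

C-sharp D-sharp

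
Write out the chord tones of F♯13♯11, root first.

F♯  A♯  C♯  E  G♯  B♯  D♯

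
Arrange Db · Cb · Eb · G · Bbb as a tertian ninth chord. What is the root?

Cb

Arranged so that each adjacent pair is a third by letter name: Cb – Eb – G – Bbb – Db.
The bottom of that stack, Cb, is the root (this is Cb dominant ninth sharp five).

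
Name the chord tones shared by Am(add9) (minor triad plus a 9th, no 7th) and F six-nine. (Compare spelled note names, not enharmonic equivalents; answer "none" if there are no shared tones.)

A, C

Am(add9): A C E B
F six-nine: F A C D G
Common to both → A, C.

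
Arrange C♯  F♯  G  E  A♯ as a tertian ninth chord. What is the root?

F♯

Stacking in thirds gives F♯ – A♯ – C♯ – E – G, so F♯ is the root — F♯ dominant seventh flat nine.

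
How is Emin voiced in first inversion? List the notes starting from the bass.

In root position, Emin is E–G–B.
First inversion puts the third (G) in the bass.

G, B, E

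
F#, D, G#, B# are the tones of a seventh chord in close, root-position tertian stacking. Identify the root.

Arranged so that each adjacent pair is a third by letter name: G# – B# – D – F#.
The bottom of that stack, G#, is the root (this is G# dominant seventh flat five).

G#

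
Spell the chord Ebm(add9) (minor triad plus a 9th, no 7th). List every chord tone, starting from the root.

Ebm(add9) is a minor added-ninth built on E♭.
root → E♭
3rd (minor 3rd) → G♭
5th (perfect 5th) → B♭
9th (major 9th) → F

E♭ – G♭ – B♭ – F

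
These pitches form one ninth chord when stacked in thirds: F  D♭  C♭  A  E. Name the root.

Stacking in thirds gives D♭ – F – A – C♭ – E, so D♭ is the root — D♭ dominant seventh sharp nine sharp five.

D♭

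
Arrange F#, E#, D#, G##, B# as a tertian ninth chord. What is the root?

E#

Stacking in thirds gives E# – G## – B# – D# – F#, so E# is the root — E# dominant seventh flat nine.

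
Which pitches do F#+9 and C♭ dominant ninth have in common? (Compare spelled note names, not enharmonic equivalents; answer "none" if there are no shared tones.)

none

F#+9 = F#, A#, C##, E, G#.
C♭ dominant ninth = Cb, Eb, Gb, Bbb, Db.
Shared: none.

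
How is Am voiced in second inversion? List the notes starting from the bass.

E – A – C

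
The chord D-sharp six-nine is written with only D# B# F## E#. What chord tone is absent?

A#

D-sharp six-nine = D#, F##, A#, B#, E#. The voicing lacks the 5th (perfect 5th), A#.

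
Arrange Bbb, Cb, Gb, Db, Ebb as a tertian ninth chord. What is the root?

Cb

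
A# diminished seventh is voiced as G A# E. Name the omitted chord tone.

C#

The full A# diminished seventh chord is A#, C#, E, G.
Comparing with the voicing, the minor 3rd (3rd) — C# — is absent.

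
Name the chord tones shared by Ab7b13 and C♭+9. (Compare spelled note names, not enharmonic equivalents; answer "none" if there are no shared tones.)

Ab7b13: A♭ C E♭ G♭ F♭
C♭+9: C♭ E♭ G B𝄫 D♭
Common to both → E♭.

E♭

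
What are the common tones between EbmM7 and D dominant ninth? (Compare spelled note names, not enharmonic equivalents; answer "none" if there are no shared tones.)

EbmM7 = Eb, Gb, Bb, D.
D dominant ninth = D, F#, A, C, E.
Shared: D.

D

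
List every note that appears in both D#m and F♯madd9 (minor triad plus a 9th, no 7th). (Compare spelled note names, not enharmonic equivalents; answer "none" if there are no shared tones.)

F#

D#m = D#, F#, A#.
F♯madd9 = F#, A, C#, G#.
Shared: F#.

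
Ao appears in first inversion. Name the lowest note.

Ao = A–C–Eb. First inversion → third in the bass = C.

C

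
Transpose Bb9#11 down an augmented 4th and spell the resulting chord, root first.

Fb, Ab, Cb, Ebb, Gb, Bb

Transposed root: Bb → Fb (augmented 4th down). So we spell Fb dominant ninth sharp eleven:
Fb — root
Ab — major 3rd
Cb — perfect 5th
Ebb — minor 7th
Gb — major 9th
Bb — augmented 11th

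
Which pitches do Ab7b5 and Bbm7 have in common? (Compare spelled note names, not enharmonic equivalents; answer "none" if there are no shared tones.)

Ab7b5: A♭ C E𝄫 G♭
Bbm7: B♭ D♭ F A♭
Common to both → A♭.

A♭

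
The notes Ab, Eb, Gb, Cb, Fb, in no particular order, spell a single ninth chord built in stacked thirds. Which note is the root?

Arranged so that each adjacent pair is a third by letter name: Fb – Ab – Cb – Eb – Gb.
The bottom of that stack, Fb, is the root (this is Fb major ninth).

Fb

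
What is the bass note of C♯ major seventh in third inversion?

B♯

C♯ major seventh = C♯–E♯–G♯–B♯. Third inversion → seventh in the bass = B♯.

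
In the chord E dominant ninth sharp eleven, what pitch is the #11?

A-sharp

Root of E dominant ninth sharp eleven = E. The 11th is an augmented 11th: E up an augmented 11th → A-sharp.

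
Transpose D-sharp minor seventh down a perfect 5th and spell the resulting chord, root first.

G-sharp B D-sharp F-sharp

D-sharp down a perfect 5th → G-sharp. New chord: G-sharp minor seventh.
- root: G-sharp
- minor 3rd: B
- perfect 5th: D-sharp
- minor 7th: F-sharp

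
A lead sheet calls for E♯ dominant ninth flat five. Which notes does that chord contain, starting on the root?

Root E-sharp, quality dominant ninth flat five:
E-sharp — root
G-double-sharp — major 3rd
B — diminished 5th
D-sharp — minor 7th
F-double-sharp — major 9th

E-sharp  G-double-sharp  B  D-sharp  F-double-sharp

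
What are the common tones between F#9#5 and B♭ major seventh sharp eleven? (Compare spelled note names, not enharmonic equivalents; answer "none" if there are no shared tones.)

E

F#9#5: F# A# C## E G#
B♭ major seventh sharp eleven: Bb D F A E
Common to both → E.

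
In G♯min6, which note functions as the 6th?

E#

G♯min6 is built on G#; its 6th is a major 6th above the root.
A sixth above G uses the letter E, and the major 6th above G# is E#.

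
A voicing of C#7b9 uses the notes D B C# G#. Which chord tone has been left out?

E#

The full C#7b9 chord is C#, E#, G#, B, D.
Comparing with the voicing, the major 3rd (3rd) — E# — is absent.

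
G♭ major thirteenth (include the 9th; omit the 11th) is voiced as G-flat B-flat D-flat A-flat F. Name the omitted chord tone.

The full G♭ major thirteenth chord is G-flat, B-flat, D-flat, F, A-flat, E-flat.
Comparing with the voicing, the major 13th (13th) — E-flat — is absent.

E-flat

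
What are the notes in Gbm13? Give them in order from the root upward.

Gb, Bbb, Db, Fb, Ab, Cb, Eb

Root Gb, quality minor thirteenth:
root → Gb
3rd (minor 3rd) → Bbb
5th (perfect 5th) → Db
7th (minor 7th) → Fb
9th (major 9th) → Ab
11th (perfect 11th) → Cb
13th (major 13th) → Eb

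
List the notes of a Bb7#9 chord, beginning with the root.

Bb7#9 is a dominant seventh sharp nine built on Bb.
- root: Bb
- major 3rd: D
- perfect 5th: F
- minor 7th: Ab
- augmented 9th: C#

Bb – D – F – Ab – C#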